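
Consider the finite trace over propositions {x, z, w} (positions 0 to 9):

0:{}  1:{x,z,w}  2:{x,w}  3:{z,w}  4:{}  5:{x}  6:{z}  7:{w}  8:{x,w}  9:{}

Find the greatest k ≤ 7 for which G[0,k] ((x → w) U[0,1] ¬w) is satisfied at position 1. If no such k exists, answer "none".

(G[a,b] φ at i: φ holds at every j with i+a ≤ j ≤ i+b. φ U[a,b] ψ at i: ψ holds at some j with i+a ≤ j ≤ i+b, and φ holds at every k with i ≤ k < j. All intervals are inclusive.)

none

((x → w) U[0,1] ¬w) must hold from j=1 onward; find where it first fails.
  j=1: fails → no k works.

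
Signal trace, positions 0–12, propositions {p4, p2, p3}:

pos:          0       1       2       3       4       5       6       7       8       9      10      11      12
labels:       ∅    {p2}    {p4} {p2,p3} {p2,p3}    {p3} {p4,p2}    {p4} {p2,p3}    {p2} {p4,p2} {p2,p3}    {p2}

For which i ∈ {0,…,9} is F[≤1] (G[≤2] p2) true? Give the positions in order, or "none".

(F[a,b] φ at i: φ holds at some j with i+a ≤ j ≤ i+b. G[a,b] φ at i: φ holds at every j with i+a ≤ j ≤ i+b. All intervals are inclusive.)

Evaluate at each i in [0,9]:
  i=0: ✗ (none in [0,1])
  i=1: ✗ (none in [1,2])
  i=2: ✗ (none in [2,3])
  i=3: ✗ (none in [3,4])
  i=4: ✗ (none in [4,5])
  i=5: ✗ (none in [5,6])
  i=6: ✗ (none in [6,7])
  i=7: ✓ (witness j=8)
  i=8: ✓ (witness j=8)
  i=9: ✓ (witness j=9)

7, 8, 9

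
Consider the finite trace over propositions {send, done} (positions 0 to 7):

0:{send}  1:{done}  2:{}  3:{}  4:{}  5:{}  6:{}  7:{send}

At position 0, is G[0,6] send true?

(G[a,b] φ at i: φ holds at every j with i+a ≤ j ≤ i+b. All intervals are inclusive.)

False

Check send at every j in [0,6]:
  j=0: true
  j=1: false
  j=2: false
  j=3: false
  j=4: false
  j=5: false
  j=6: false
Fails at j=1 → formula fails.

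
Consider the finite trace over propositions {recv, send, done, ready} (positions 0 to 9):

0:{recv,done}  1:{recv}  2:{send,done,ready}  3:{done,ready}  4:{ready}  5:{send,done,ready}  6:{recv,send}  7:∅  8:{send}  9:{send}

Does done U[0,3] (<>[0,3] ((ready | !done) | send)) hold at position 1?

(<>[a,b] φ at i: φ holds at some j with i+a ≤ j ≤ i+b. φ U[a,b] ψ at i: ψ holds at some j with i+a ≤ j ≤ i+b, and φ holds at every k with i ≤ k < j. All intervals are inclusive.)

Holds

Need some j in [1,4] with <>[0,3] ((ready | !done) | send), and done at every k in [1,j-1].
  j=1: <>[0,3] ((ready | !done) | send) holds; no prefix to check → satisfied.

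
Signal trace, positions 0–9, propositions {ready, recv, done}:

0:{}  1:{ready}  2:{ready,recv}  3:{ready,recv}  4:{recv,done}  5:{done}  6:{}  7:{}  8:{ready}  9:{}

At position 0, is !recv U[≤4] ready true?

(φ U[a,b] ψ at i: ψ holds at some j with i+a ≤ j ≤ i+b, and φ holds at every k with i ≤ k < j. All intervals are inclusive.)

Need some j in [0,4] with ready, and !recv at every k in [0,j-1].
  j=0: ready false.
  j=1: ready holds; !recv holds at every k in [0,0] → satisfied.

Yes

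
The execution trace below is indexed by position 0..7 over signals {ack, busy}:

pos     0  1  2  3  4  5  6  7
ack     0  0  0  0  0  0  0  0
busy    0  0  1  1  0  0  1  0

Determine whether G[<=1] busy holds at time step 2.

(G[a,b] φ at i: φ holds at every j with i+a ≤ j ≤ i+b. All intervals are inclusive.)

Check busy at every j in [2,3]:
  j=2: true
  j=3: true
All positions satisfy it → formula holds.

True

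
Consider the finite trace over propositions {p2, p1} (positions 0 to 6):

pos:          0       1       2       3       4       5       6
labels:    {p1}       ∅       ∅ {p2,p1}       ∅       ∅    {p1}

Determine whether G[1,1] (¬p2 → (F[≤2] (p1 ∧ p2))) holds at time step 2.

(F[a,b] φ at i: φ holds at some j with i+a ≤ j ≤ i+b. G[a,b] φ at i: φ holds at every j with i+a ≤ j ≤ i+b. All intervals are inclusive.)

True

Check (¬p2 → (F[≤2] (p1 ∧ p2))) at every j in [3,3]:
  j=3: antecedent false → ✓
All positions satisfy it → formula holds.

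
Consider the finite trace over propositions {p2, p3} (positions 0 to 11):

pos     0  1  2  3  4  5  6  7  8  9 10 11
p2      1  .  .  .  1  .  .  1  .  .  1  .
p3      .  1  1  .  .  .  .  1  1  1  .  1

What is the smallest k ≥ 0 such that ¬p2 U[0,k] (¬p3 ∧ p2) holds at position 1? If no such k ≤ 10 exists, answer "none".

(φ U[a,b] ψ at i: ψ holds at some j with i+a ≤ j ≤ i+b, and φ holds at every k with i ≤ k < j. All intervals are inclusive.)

3

Need earliest j ≥ 1 with (¬p3 ∧ p2), and ¬p2 at every k in [1,j-1].
  j=1: rhs fails.
  j=2: rhs fails.
  j=3: rhs fails.
  j=4: rhs holds; lhs holds on [1,3]. k = 3.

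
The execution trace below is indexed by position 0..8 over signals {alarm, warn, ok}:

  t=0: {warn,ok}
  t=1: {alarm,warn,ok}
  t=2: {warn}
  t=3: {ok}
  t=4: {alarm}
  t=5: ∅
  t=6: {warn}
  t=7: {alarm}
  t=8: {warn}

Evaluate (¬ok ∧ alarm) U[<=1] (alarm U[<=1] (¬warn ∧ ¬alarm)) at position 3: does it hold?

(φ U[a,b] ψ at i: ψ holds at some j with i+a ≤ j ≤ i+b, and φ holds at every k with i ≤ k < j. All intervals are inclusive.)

True

Need some j in [3,4] with (alarm U[<=1] (¬warn ∧ ¬alarm)), and (¬ok ∧ alarm) at every k in [3,j-1].
  j=3: (alarm U[<=1] (¬warn ∧ ¬alarm)) holds; no prefix to check → satisfied.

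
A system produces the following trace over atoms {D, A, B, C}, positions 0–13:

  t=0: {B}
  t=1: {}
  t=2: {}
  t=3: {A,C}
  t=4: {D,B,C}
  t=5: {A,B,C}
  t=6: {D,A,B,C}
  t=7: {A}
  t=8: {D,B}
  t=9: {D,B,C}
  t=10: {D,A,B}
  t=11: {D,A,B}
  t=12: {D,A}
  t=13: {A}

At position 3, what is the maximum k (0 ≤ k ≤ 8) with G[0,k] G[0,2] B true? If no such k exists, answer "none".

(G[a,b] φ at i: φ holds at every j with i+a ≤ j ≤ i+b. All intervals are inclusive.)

none

G[0,2] B must hold from j=3 onward; find where it first fails.
  j=3: fails → no k works.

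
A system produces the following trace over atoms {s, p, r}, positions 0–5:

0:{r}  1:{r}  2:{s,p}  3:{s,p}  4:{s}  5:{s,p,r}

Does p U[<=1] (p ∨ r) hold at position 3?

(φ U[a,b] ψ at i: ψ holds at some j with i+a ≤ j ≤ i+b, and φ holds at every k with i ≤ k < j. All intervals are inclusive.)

Need some j in [3,4] with (p ∨ r), and p at every k in [3,j-1].
  j=3: (p ∨ r) holds; no prefix to check → satisfied.

Holds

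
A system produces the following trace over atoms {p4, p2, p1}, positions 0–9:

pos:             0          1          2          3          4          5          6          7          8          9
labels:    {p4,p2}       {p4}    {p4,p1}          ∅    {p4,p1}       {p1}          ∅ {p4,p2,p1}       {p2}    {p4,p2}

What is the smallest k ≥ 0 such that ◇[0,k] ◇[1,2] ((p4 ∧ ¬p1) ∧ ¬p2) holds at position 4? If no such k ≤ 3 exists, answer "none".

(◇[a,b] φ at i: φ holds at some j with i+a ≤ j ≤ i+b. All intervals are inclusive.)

Scan j = 4,5,… for ◇[1,2] ((p4 ∧ ¬p1) ∧ ¬p2):
  j=4: fails
  j=5: fails
  j=6: fails
  j=7: fails
No j in [4,7] satisfies it → none.

none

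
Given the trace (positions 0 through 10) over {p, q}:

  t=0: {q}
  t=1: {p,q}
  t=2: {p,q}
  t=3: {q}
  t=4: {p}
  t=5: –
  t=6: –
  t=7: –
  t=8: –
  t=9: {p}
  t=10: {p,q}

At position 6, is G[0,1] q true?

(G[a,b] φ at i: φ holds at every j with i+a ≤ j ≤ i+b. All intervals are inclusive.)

Check q at every j in [6,7]:
  j=6: false
  j=7: false
Fails at j=6 → formula fails.

False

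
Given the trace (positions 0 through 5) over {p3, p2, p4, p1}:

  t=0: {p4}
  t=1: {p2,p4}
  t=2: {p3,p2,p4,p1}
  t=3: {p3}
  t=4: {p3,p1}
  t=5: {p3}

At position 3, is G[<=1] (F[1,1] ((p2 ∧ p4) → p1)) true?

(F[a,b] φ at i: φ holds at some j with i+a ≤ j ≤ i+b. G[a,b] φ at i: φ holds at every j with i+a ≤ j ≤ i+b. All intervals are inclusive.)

Yes

Check F[1,1] ((p2 ∧ p4) → p1) at every j in [3,4]:
  j=3: holds (witness at 4)
  j=4: holds (witness at 5)
All positions satisfy it → formula holds.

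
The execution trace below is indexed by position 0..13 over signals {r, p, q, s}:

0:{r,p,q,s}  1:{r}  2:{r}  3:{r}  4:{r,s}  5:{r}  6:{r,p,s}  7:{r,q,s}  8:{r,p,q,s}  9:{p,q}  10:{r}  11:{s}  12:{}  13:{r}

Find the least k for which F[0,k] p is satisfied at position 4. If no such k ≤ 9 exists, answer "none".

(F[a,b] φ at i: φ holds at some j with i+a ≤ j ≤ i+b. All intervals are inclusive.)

Scan j = 4,5,… for p:
  j=4: fails
  j=5: fails
  j=6: holds
First hit at j=6, so smallest k = 6-4 = 2.

2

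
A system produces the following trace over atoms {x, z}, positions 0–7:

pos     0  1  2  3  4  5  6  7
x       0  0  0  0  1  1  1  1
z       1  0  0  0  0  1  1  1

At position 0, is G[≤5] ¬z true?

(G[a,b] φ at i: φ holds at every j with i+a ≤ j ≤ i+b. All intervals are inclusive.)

Check ¬z at every j in [0,5]:
  j=0: false
  j=1: true
  j=2: true
  j=3: true
  j=4: true
  j=5: false
Fails at j=0 → formula fails.

False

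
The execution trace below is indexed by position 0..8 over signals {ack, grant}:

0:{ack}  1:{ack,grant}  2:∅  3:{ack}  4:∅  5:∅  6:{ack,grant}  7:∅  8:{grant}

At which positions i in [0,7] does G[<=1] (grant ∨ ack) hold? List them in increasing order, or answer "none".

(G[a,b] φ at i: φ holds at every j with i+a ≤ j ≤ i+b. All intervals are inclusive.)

Evaluate at each i in [0,7]:
  i=0: ✓ (all of [0,1])
  i=1: ✗ (fails at j=2)
  i=2: ✗ (fails at j=2)
  i=3: ✗ (fails at j=4)
  i=4: ✗ (fails at j=4)
  i=5: ✗ (fails at j=5)
  i=6: ✗ (fails at j=7)
  i=7: ✗ (fails at j=7)

0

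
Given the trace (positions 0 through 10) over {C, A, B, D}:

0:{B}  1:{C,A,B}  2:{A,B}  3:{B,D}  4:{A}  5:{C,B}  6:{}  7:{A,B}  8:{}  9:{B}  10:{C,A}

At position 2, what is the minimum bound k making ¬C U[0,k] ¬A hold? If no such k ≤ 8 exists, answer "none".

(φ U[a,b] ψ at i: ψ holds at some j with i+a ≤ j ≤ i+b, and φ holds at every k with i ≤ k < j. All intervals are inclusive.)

Need earliest j ≥ 2 with ¬A, and ¬C at every k in [2,j-1].
  j=2: rhs fails.
  j=3: rhs holds; lhs holds on [2,2]. k = 1.

1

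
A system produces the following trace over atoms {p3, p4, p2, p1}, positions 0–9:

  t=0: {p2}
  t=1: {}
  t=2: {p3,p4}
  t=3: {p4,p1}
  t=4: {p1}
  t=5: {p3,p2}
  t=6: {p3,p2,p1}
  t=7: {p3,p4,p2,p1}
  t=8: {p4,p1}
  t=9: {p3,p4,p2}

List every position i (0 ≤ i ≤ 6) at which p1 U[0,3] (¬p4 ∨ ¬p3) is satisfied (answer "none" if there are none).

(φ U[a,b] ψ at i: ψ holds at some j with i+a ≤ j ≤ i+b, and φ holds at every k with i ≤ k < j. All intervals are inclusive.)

0, 1, 3, 4, 5, 6

Evaluate at each i in [0,6]:
  i=0: ✓ (rhs at j=0)
  i=1: ✓ (rhs at j=1)
  i=2: ✗ (lhs fails at k=2 before rhs at j=3)
  i=3: ✓ (rhs at j=3)
  i=4: ✓ (rhs at j=4)
  i=5: ✓ (rhs at j=5)
  i=6: ✓ (rhs at j=6)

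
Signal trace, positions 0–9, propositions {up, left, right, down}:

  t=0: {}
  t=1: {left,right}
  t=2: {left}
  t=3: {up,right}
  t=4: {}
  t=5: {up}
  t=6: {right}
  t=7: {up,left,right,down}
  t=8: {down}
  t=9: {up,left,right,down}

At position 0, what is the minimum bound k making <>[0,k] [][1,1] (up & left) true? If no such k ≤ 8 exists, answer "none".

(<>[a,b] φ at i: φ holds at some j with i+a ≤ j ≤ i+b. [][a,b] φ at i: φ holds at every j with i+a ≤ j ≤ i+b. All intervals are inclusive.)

Scan j = 0,1,… for [][1,1] (up & left):
  j=0: fails
  j=1: fails
  j=2: fails
  j=3: fails
  j=4: fails
  j=5: fails
  j=6: holds
First hit at j=6, so smallest k = 6-0 = 6.

6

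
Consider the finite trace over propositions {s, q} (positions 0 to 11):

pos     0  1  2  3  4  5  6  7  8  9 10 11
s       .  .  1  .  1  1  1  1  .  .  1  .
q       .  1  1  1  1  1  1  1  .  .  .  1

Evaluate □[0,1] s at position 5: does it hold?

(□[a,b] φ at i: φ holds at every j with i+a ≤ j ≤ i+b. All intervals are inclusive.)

Check s at every j in [5,6]:
  j=5: true
  j=6: true
All positions satisfy it → formula holds.

True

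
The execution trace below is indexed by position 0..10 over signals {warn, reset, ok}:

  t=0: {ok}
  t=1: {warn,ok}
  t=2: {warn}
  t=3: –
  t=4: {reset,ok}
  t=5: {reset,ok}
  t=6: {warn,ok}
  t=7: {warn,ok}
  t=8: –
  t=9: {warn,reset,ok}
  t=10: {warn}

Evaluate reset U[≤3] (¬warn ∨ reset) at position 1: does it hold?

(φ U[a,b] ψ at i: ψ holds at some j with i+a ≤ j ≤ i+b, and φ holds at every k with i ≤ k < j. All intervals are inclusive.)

Does not hold

Need some j in [1,4] with (¬warn ∨ reset), and reset at every k in [1,j-1].
  j=1: (¬warn ∨ reset) false.
  j=2: (¬warn ∨ reset) false.
  j=3: (¬warn ∨ reset) holds, but reset fails at k=1 → not this j.
  j=4: (¬warn ∨ reset) holds, but reset fails at k=1 → not this j.
No j in the window works → until fails.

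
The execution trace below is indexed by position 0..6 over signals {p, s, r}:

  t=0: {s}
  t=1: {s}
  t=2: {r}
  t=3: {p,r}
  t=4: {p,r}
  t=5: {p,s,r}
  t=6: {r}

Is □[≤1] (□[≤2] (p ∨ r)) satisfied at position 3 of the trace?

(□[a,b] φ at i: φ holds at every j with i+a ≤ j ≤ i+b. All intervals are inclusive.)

Check □[≤2] (p ∨ r) at every j in [3,4]:
  j=3: holds on [3,5]
  j=4: holds on [4,6]
All positions satisfy it → formula holds.

Holds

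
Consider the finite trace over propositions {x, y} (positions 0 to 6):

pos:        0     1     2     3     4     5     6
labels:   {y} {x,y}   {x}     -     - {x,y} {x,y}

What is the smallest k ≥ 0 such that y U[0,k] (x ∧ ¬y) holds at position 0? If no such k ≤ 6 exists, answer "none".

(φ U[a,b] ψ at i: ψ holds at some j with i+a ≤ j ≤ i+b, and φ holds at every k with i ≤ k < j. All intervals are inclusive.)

2

Need earliest j ≥ 0 with (x ∧ ¬y), and y at every k in [0,j-1].
  j=0: rhs fails.
  j=1: rhs fails.
  j=2: rhs holds; lhs holds on [0,1]. k = 2.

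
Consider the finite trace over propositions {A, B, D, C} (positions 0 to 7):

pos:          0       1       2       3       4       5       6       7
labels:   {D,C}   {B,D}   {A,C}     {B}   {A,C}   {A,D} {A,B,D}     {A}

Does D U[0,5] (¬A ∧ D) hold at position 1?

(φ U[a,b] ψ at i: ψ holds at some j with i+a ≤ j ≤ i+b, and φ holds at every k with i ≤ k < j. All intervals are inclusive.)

Need some j in [1,6] with (¬A ∧ D), and D at every k in [1,j-1].
  j=1: (¬A ∧ D) holds; no prefix to check → satisfied.

Yes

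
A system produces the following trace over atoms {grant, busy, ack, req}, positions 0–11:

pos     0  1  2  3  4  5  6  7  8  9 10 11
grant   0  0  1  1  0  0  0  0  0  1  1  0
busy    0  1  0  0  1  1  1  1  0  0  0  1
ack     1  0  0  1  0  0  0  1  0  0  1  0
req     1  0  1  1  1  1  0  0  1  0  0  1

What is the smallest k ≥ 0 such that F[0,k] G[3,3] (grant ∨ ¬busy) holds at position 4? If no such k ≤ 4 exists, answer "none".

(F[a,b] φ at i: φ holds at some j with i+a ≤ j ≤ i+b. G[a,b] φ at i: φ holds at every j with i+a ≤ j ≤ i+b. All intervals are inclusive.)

Scan j = 4,5,… for G[3,3] (grant ∨ ¬busy):
  j=4: fails
  j=5: holds
First hit at j=5, so smallest k = 5-4 = 1.

1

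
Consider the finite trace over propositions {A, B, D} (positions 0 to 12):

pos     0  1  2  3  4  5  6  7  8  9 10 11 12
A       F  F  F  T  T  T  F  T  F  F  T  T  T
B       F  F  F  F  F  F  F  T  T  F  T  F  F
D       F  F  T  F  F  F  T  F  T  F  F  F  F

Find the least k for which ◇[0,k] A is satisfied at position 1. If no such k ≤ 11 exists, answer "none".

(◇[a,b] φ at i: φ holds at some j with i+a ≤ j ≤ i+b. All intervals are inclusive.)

Scan j = 1,2,… for A:
  j=1: fails
  j=2: fails
  j=3: holds
First hit at j=3, so smallest k = 3-1 = 2.

2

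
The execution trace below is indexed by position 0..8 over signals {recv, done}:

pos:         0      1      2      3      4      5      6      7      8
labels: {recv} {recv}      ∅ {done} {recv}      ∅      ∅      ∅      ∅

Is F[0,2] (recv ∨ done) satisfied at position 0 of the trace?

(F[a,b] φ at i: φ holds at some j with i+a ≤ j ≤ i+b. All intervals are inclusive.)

True

Check (recv ∨ done) at each j in [0,2]:
  j=0: true
  j=1: true
  j=2: false
Found at j=0 → formula holds.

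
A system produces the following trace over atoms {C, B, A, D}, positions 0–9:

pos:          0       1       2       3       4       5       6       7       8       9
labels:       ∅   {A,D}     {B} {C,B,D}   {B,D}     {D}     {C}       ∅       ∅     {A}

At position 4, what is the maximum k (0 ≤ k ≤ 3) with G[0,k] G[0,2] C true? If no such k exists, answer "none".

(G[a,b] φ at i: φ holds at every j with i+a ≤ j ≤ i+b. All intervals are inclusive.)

none

G[0,2] C must hold from j=4 onward; find where it first fails.
  j=4: fails → no k works.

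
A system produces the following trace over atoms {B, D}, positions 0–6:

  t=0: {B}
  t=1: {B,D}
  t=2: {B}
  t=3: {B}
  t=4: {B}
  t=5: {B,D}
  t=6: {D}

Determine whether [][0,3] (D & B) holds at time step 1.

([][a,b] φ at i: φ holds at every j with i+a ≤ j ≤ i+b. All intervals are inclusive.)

Check (D & B) at every j in [1,4]:
  j=1: true
  j=2: false
  j=3: false
  j=4: false
Fails at j=2 → formula fails.

Does not hold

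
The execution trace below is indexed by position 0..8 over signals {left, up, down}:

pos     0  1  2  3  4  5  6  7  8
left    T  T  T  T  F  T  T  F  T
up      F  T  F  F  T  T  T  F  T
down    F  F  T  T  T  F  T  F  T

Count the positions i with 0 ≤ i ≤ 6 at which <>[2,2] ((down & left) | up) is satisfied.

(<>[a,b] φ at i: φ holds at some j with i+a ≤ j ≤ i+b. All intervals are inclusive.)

6

Evaluate at each i in [0,6]:
  i=0: ✓ (witness j=2)
  i=1: ✓ (witness j=3)
  i=2: ✓ (witness j=4)
  i=3: ✓ (witness j=5)
  i=4: ✓ (witness j=6)
  i=5: ✗ (none in [7,7])
  i=6: ✓ (witness j=8)
Positions where it holds: {0, 1, 2, 3, 4, 6} → 6.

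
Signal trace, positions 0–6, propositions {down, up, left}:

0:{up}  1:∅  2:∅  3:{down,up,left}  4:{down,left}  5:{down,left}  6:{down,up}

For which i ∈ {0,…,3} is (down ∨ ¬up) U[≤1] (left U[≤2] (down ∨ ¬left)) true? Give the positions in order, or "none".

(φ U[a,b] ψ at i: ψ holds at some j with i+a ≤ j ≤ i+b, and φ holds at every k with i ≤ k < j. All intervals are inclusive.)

Evaluate at each i in [0,3]:
  i=0: ✓ (rhs at j=0)
  i=1: ✓ (rhs at j=1)
  i=2: ✓ (rhs at j=2)
  i=3: ✓ (rhs at j=3)

0, 1, 2, 3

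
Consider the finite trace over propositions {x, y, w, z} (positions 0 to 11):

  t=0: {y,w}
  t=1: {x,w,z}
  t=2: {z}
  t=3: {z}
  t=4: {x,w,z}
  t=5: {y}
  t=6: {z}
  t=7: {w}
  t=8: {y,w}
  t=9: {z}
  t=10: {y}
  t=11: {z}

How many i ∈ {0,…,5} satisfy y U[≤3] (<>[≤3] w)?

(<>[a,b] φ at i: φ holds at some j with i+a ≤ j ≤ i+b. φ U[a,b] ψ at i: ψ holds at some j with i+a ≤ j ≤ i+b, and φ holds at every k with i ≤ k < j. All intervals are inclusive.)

6

Evaluate at each i in [0,5]:
  i=0: ✓ (rhs at j=0)
  i=1: ✓ (rhs at j=1)
  i=2: ✓ (rhs at j=2)
  i=3: ✓ (rhs at j=3)
  i=4: ✓ (rhs at j=4)
  i=5: ✓ (rhs at j=5)
Positions where it holds: {0, 1, 2, 3, 4, 5} → 6.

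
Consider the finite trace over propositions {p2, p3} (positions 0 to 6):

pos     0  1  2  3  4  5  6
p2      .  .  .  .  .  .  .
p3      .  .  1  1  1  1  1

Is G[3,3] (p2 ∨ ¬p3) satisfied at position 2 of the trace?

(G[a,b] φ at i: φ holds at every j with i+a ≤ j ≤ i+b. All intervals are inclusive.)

Check (p2 ∨ ¬p3) at every j in [5,5]:
  j=5: false
Fails at j=5 → formula fails.

False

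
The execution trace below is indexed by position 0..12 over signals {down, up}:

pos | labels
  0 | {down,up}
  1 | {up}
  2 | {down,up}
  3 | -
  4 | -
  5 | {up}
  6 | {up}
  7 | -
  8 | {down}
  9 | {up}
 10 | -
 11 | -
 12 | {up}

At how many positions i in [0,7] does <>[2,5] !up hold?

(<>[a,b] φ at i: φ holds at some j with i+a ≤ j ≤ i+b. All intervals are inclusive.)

Evaluate at each i in [0,7]:
  i=0: ✓ (witness j=3)
  i=1: ✓ (witness j=3)
  i=2: ✓ (witness j=4)
  i=3: ✓ (witness j=7)
  i=4: ✓ (witness j=7)
  i=5: ✓ (witness j=7)
  i=6: ✓ (witness j=8)
  i=7: ✓ (witness j=10)
Positions where it holds: {0, 1, 2, 3, 4, 5, 6, 7} → 8.

8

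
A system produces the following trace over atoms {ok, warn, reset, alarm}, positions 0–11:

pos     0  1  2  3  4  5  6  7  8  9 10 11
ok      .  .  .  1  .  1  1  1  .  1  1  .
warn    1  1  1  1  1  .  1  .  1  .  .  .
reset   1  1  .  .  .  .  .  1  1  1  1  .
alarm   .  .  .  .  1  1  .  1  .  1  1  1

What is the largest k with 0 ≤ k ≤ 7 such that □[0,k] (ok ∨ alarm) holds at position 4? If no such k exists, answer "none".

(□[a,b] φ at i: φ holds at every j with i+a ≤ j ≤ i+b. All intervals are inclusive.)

3

(ok ∨ alarm) must hold from j=4 onward; find where it first fails.
  j=4: holds
  j=5: holds
  j=6: holds
  j=7: holds
  j=8: fails
Holds on [4,7], so largest k = 3.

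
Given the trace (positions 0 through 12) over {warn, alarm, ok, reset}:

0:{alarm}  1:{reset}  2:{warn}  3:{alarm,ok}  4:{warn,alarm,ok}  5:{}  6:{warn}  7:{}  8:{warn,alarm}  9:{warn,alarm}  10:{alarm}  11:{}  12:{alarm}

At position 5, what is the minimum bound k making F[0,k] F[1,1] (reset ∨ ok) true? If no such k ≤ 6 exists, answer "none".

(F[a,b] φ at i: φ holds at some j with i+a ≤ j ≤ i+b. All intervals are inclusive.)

none

Scan j = 5,6,… for F[1,1] (reset ∨ ok):
  j=5: fails
  j=6: fails
  j=7: fails
  j=8: fails
  j=9: fails
  j=10: fails
  j=11: fails
No j in [5,11] satisfies it → none.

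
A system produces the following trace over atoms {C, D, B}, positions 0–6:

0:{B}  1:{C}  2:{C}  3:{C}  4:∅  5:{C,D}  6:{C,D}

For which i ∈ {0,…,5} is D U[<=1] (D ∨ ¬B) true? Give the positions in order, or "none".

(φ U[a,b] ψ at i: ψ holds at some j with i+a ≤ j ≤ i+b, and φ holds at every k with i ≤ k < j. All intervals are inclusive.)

Evaluate at each i in [0,5]:
  i=0: ✗ (lhs fails at k=0 before rhs at j=1)
  i=1: ✓ (rhs at j=1)
  i=2: ✓ (rhs at j=2)
  i=3: ✓ (rhs at j=3)
  i=4: ✓ (rhs at j=4)
  i=5: ✓ (rhs at j=5)

1, 2, 3, 4, 5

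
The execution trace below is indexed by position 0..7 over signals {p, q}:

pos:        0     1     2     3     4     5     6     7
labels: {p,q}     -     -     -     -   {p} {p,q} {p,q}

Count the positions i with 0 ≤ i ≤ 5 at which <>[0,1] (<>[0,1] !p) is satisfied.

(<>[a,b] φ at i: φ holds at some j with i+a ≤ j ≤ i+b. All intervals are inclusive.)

5

Evaluate at each i in [0,5]:
  i=0: ✓ (witness j=0)
  i=1: ✓ (witness j=1)
  i=2: ✓ (witness j=2)
  i=3: ✓ (witness j=3)
  i=4: ✓ (witness j=4)
  i=5: ✗ (none in [5,6])
Positions where it holds: {0, 1, 2, 3, 4} → 5.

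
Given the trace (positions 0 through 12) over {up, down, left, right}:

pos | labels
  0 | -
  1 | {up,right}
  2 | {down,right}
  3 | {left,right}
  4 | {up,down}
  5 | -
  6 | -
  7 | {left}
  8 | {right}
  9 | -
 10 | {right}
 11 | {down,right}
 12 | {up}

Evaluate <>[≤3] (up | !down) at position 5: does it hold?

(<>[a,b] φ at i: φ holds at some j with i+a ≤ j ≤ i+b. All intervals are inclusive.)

True

Check (up | !down) at each j in [5,8]:
  j=5: true
  j=6: true
  j=7: true
  j=8: true
Found at j=5 → formula holds.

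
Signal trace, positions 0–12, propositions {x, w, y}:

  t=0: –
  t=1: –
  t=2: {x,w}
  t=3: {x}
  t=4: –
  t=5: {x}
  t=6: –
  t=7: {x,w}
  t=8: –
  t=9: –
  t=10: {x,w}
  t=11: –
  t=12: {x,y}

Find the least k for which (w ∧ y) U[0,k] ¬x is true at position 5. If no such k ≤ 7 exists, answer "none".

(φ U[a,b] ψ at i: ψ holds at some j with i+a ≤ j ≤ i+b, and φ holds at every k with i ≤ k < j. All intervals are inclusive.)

none

Need earliest j ≥ 5 with ¬x, and (w ∧ y) at every k in [5,j-1].
  j=5: rhs fails.
  j=6: rhs holds but lhs fails at k=5.
  j=7: rhs fails.
  j=8: rhs holds but lhs fails at k=5.
  j=9: rhs holds but lhs fails at k=5.
  j=10: rhs fails.
  j=11: rhs holds but lhs fails at k=5.
  j=12: rhs fails.
No witness within the range → none.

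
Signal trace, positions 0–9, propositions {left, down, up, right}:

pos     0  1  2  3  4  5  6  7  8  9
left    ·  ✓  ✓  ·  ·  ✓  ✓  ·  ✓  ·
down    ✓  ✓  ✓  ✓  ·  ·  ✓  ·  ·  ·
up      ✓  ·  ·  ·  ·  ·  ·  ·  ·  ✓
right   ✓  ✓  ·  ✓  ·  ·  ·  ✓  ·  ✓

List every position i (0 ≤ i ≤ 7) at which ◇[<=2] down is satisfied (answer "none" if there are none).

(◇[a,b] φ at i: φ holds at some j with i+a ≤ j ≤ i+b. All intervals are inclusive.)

Evaluate at each i in [0,7]:
  i=0: ✓ (witness j=0)
  i=1: ✓ (witness j=1)
  i=2: ✓ (witness j=2)
  i=3: ✓ (witness j=3)
  i=4: ✓ (witness j=6)
  i=5: ✓ (witness j=6)
  i=6: ✓ (witness j=6)
  i=7: ✗ (none in [7,9])

0, 1, 2, 3, 4, 5, 6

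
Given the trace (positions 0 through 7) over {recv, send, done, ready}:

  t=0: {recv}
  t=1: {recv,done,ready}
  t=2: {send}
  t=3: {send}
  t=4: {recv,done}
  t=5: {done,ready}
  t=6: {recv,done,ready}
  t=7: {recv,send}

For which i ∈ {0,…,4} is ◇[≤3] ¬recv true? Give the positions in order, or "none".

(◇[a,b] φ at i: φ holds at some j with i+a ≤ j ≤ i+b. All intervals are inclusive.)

Evaluate at each i in [0,4]:
  i=0: ✓ (witness j=2)
  i=1: ✓ (witness j=2)
  i=2: ✓ (witness j=2)
  i=3: ✓ (witness j=3)
  i=4: ✓ (witness j=5)

0, 1, 2, 3, 4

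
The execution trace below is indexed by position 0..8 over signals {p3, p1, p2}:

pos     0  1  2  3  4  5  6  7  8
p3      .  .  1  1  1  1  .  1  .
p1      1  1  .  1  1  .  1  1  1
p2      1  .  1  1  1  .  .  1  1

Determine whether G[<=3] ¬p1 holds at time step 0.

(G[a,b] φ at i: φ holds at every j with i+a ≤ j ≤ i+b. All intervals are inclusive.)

Check ¬p1 at every j in [0,3]:
  j=0: false
  j=1: false
  j=2: true
  j=3: false
Fails at j=0 → formula fails.

Does not hold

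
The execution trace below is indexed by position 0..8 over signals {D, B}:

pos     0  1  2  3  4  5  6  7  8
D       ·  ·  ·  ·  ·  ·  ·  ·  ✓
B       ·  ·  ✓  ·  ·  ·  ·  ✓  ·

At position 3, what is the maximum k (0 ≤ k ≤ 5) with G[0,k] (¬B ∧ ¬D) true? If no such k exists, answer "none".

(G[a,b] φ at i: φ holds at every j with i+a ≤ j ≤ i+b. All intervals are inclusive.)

(¬B ∧ ¬D) must hold from j=3 onward; find where it first fails.
  j=3: holds
  j=4: holds
  j=5: holds
  j=6: holds
  j=7: fails
Holds on [3,6], so largest k = 3.

3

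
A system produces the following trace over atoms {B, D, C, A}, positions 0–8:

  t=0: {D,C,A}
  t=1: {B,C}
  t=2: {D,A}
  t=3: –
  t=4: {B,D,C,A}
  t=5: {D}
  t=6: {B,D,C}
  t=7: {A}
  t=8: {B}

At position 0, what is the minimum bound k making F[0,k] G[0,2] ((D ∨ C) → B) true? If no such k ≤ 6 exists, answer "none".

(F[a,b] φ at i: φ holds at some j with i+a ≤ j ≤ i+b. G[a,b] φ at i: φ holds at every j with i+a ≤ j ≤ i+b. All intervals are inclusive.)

Scan j = 0,1,… for G[0,2] ((D ∨ C) → B):
  j=0: fails
  j=1: fails
  j=2: fails
  j=3: fails
  j=4: fails
  j=5: fails
  j=6: holds
First hit at j=6, so smallest k = 6-0 = 6.

6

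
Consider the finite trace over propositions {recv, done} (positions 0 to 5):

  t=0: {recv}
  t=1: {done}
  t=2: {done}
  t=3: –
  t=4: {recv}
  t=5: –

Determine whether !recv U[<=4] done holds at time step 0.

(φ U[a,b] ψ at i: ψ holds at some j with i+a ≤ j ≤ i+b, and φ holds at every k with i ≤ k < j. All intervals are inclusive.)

No

Need some j in [0,4] with done, and !recv at every k in [0,j-1].
  j=0: done false.
  j=1: done holds, but !recv fails at k=0 → not this j.
  j=2: done holds, but !recv fails at k=0 → not this j.
  j=3: done false.
  j=4: done false.
No j in the window works → until fails.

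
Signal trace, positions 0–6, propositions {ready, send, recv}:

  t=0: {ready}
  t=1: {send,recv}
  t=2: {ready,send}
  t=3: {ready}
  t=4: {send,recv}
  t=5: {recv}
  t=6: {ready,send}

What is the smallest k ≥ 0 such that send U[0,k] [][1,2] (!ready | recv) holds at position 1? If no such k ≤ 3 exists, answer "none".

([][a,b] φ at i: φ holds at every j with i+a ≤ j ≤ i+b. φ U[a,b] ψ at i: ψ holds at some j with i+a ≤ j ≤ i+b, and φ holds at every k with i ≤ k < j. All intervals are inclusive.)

Need earliest j ≥ 1 with [][1,2] (!ready | recv), and send at every k in [1,j-1].
  j=1: rhs fails.
  j=2: rhs fails.
  j=3: rhs holds; lhs holds on [1,2]. k = 2.

2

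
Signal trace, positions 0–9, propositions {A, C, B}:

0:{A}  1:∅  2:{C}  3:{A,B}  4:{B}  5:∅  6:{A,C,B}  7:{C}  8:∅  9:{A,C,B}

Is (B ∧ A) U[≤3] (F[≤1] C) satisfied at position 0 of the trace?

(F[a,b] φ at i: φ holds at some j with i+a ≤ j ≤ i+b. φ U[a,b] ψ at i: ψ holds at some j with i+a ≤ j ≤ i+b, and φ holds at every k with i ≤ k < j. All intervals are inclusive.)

No

Need some j in [0,3] with F[≤1] C, and (B ∧ A) at every k in [0,j-1].
  j=0: F[≤1] C — fails (none in [0,1]).
  j=1: F[≤1] C holds, but (B ∧ A) fails at k=0 → not this j.
  j=2: F[≤1] C holds, but (B ∧ A) fails at k=0 → not this j.
  j=3: F[≤1] C — fails (none in [3,4]).
No j in the window works → until fails.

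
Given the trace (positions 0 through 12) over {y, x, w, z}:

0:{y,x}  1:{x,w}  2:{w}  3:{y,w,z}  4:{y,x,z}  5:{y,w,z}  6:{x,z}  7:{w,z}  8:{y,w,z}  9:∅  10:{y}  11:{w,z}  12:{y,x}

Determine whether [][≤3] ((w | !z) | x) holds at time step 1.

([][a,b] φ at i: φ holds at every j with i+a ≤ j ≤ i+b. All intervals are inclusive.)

Check ((w | !z) | x) at every j in [1,4]:
  j=1: true
  j=2: true
  j=3: true
  j=4: true
All positions satisfy it → formula holds.

True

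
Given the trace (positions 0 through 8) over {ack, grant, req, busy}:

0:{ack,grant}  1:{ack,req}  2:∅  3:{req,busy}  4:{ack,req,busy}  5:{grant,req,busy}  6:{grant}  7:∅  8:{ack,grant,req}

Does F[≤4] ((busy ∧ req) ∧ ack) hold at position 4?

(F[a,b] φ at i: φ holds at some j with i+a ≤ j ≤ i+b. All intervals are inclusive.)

Check ((busy ∧ req) ∧ ack) at each j in [4,8]:
  j=4: true
  j=5: false
  j=6: false
  j=7: false
  j=8: false
Found at j=4 → formula holds.

Yes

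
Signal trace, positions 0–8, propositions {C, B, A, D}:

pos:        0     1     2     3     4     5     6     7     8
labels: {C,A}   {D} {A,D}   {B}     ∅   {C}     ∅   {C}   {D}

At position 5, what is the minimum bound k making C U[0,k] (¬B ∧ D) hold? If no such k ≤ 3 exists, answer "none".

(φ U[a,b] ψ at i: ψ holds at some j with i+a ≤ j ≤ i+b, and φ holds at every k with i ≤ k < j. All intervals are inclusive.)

none

Need earliest j ≥ 5 with (¬B ∧ D), and C at every k in [5,j-1].
  j=5: rhs fails.
  j=6: rhs fails.
  j=7: rhs fails.
  j=8: rhs holds but lhs fails at k=6.
No witness within the range → none.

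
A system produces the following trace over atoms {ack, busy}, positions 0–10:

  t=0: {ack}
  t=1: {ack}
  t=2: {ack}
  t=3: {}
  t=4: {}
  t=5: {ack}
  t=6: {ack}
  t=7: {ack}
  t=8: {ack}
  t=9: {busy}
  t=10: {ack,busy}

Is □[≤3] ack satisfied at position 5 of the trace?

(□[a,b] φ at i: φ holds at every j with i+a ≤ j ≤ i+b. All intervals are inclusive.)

Check ack at every j in [5,8]:
  j=5: true
  j=6: true
  j=7: true
  j=8: true
All positions satisfy it → formula holds.

Yes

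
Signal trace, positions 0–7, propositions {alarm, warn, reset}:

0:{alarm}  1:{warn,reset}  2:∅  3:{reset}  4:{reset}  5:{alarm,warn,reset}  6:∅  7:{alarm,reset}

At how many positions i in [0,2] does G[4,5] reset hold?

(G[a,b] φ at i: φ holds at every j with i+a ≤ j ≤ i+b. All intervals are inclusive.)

Evaluate at each i in [0,2]:
  i=0: ✓ (all of [4,5])
  i=1: ✗ (fails at j=6)
  i=2: ✗ (fails at j=6)
Positions where it holds: {0} → 1.

1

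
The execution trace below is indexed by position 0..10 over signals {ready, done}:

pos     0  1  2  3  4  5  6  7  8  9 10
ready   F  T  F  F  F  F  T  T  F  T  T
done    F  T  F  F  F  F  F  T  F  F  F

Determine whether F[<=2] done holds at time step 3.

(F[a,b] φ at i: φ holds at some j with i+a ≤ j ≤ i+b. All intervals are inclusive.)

Check done at each j in [3,5]:
  j=3: false
  j=4: false
  j=5: false
No position in the window satisfies it → formula fails.

False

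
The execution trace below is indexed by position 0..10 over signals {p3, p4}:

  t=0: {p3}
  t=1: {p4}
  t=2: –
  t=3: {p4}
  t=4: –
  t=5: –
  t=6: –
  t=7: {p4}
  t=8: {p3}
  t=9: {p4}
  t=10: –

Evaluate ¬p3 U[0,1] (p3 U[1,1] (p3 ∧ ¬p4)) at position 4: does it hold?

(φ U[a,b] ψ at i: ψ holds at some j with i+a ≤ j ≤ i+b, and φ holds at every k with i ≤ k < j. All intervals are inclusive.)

Need some j in [4,5] with (p3 U[1,1] (p3 ∧ ¬p4)), and ¬p3 at every k in [4,j-1].
  j=4: (p3 U[1,1] (p3 ∧ ¬p4)) — fails.
  j=5: (p3 U[1,1] (p3 ∧ ¬p4)) — fails.
No j in the window works → until fails.

False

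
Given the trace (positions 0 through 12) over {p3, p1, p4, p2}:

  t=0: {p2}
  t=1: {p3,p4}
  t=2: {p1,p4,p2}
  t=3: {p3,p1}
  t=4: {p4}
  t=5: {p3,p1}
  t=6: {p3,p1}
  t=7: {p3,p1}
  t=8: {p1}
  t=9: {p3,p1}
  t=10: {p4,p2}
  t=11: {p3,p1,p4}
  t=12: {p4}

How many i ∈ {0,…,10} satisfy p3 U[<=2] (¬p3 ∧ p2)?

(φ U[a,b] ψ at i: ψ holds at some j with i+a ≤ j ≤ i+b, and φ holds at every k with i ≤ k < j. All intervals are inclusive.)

5

Evaluate at each i in [0,10]:
  i=0: ✓ (rhs at j=0)
  i=1: ✓ (rhs at j=2; lhs holds on [1,1])
  i=2: ✓ (rhs at j=2)
  i=3: ✗ (no rhs in [3,5])
  i=4: ✗ (no rhs in [4,6])
  i=5: ✗ (no rhs in [5,7])
  i=6: ✗ (no rhs in [6,8])
  i=7: ✗ (no rhs in [7,9])
  i=8: ✗ (lhs fails at k=8 before rhs at j=10)
  i=9: ✓ (rhs at j=10; lhs holds on [9,9])
  i=10: ✓ (rhs at j=10)
Positions where it holds: {0, 1, 2, 9, 10} → 5.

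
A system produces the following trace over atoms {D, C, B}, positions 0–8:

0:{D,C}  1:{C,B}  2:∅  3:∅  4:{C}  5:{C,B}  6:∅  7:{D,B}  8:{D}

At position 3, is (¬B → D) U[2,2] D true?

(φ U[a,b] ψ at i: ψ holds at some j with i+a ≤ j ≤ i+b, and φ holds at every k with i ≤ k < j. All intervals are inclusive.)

Need some j in [5,5] with D, and (¬B → D) at every k in [3,j-1].
  j=5: D false.
No j in the window works → until fails.

No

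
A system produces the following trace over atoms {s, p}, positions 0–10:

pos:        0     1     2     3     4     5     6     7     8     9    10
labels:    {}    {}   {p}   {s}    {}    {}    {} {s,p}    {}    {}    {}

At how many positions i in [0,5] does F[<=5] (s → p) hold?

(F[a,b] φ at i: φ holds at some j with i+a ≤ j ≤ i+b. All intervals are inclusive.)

Evaluate at each i in [0,5]:
  i=0: ✓ (witness j=0)
  i=1: ✓ (witness j=1)
  i=2: ✓ (witness j=2)
  i=3: ✓ (witness j=4)
  i=4: ✓ (witness j=4)
  i=5: ✓ (witness j=5)
Positions where it holds: {0, 1, 2, 3, 4, 5} → 6.

6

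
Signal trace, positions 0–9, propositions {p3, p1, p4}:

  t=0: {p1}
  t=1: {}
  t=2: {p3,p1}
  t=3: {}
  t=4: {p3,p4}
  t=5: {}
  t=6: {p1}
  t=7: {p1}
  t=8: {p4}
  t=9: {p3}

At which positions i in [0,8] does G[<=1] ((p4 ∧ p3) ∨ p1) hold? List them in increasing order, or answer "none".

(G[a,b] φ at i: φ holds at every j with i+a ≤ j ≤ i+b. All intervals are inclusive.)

Evaluate at each i in [0,8]:
  i=0: ✗ (fails at j=1)
  i=1: ✗ (fails at j=1)
  i=2: ✗ (fails at j=3)
  i=3: ✗ (fails at j=3)
  i=4: ✗ (fails at j=5)
  i=5: ✗ (fails at j=5)
  i=6: ✓ (all of [6,7])
  i=7: ✗ (fails at j=8)
  i=8: ✗ (fails at j=8)

6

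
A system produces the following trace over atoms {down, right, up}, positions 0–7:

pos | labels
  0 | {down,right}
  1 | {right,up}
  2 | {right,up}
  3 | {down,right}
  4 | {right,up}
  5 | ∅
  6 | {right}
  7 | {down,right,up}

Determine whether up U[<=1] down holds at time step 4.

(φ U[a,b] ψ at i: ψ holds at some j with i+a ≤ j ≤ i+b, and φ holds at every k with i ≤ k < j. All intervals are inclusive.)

Does not hold

Need some j in [4,5] with down, and up at every k in [4,j-1].
  j=4: down false.
  j=5: down false.
No j in the window works → until fails.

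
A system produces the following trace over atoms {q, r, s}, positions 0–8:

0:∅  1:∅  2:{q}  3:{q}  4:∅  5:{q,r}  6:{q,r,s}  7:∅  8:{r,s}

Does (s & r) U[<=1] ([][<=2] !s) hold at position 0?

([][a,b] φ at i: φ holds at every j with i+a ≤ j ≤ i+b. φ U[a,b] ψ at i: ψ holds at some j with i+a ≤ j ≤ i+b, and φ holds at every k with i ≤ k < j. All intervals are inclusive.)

Need some j in [0,1] with [][<=2] !s, and (s & r) at every k in [0,j-1].
  j=0: [][<=2] !s holds; no prefix to check → satisfied.

Yes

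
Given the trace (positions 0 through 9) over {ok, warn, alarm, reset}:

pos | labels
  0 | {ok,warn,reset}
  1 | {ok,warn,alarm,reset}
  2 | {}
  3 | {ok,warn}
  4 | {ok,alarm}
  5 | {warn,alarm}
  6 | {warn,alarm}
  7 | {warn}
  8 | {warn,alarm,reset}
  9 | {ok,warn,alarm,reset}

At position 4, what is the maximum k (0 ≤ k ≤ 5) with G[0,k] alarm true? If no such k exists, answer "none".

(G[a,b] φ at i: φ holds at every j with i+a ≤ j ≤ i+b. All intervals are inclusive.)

2

alarm must hold from j=4 onward; find where it first fails.
  j=4: holds
  j=5: holds
  j=6: holds
  j=7: fails
Holds on [4,6], so largest k = 2.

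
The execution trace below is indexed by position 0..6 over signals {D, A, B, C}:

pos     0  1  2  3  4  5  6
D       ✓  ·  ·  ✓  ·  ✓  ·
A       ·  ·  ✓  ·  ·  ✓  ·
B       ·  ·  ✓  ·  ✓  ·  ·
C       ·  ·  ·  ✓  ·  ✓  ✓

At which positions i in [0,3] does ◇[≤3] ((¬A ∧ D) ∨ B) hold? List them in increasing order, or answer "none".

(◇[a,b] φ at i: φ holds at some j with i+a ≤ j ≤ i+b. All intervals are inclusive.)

0, 1, 2, 3

Evaluate at each i in [0,3]:
  i=0: ✓ (witness j=0)
  i=1: ✓ (witness j=2)
  i=2: ✓ (witness j=2)
  i=3: ✓ (witness j=3)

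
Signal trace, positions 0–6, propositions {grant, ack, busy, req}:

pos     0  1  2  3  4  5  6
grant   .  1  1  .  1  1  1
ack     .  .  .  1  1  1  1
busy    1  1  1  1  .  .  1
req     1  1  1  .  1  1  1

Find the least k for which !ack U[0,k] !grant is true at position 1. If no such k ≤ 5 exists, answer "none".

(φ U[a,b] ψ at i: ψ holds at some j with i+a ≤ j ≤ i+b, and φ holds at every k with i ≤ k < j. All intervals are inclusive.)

Need earliest j ≥ 1 with !grant, and !ack at every k in [1,j-1].
  j=1: rhs fails.
  j=2: rhs fails.
  j=3: rhs holds; lhs holds on [1,2]. k = 2.

2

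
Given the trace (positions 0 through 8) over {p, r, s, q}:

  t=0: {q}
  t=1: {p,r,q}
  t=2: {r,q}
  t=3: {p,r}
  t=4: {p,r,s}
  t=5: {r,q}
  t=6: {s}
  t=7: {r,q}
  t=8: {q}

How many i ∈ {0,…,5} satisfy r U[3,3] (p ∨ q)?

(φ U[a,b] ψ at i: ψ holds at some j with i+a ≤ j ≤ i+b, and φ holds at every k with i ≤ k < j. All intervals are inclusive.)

2

Evaluate at each i in [0,5]:
  i=0: ✗ (lhs fails at k=0 before rhs at j=3)
  i=1: ✓ (rhs at j=4; lhs holds on [1,3])
  i=2: ✓ (rhs at j=5; lhs holds on [2,4])
  i=3: ✗ (no rhs in [6,6])
  i=4: ✗ (lhs fails at k=6 before rhs at j=7)
  i=5: ✗ (lhs fails at k=6 before rhs at j=8)
Positions where it holds: {1, 2} → 2.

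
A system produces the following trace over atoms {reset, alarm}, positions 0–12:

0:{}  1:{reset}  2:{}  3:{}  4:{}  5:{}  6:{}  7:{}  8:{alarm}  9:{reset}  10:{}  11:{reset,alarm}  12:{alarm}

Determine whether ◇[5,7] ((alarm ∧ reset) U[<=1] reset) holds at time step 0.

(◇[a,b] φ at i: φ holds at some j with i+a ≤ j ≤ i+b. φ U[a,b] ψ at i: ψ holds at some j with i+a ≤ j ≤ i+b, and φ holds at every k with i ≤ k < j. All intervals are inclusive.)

Check ((alarm ∧ reset) U[<=1] reset) at each j in [5,7]:
  j=5: fails
  j=6: fails
  j=7: fails
No position in the window satisfies it → formula fails.

No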